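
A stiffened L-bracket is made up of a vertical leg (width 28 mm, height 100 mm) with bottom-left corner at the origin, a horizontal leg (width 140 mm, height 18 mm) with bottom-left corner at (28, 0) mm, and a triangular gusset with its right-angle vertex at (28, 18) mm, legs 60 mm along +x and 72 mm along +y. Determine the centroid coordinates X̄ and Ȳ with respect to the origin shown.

Part | A | x̄ᵢ | ȳᵢ | A·x̄ᵢ | A·ȳᵢ
vertical leg | 2800.00 | 14.00 | 50.00 | 39200.00 | 140000.00
horizontal leg | 2520.00 | 98.00 | 9.00 | 246960.00 | 22680.00
gusset | 2160.00 | 48.00 | 42.00 | 103680.00 | 90720.00
Σ | 7480.00 |  |  | 389840.00 | 253400.00
X̄ = 389840.00 / 7480.00 = 52.12 mm
Ȳ = 253400.00 / 7480.00 = 33.88 mm

X̄ = 52.12 mm, Ȳ = 33.88 mm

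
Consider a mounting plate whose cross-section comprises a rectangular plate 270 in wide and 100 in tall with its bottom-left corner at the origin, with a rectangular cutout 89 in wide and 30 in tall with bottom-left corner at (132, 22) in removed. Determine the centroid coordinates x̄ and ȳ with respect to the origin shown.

x̄ = 130.45 in, ȳ = 51.43 in

plate: A = 270 × 100 = 27000.00, centroid at (135.00, 50.00).
hole: A = −(89 × 30) = -2670.00, centroid at (176.50, 37.00).
ΣA = 24330.00 in²
ΣAx̄ = (27000.00)(135.00) + (-2670.00)(176.50) = 3173745.00 in³
ΣAȳ = (27000.00)(50.00) + (-2670.00)(37.00) = 1251210.00 in³
x̄ = 3173745.00 / 24330.00 = 130.45 in
ȳ = 1251210.00 / 24330.00 = 51.43 in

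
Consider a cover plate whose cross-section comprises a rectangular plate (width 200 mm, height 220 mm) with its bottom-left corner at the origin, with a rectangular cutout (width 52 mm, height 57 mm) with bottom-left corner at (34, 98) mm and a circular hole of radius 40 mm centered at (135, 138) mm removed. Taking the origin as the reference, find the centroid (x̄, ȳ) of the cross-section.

Part | A | x̄ᵢ | ȳᵢ | A·x̄ᵢ | A·ȳᵢ
plate | 44000.00 | 100.00 | 110.00 | 4400000.00 | 4840000.00
hole 1 | -2964.00 | 60.00 | 126.50 | -177840.00 | -374946.00
hole 2 | -5026.55 | 135.00 | 138.00 | -678584.01 | -693663.66
Σ | 36009.45 |  |  | 3543575.99 | 3771390.34
x̄ = 3543575.99 / 36009.45 = 98.41 mm
ȳ = 3771390.34 / 36009.45 = 104.73 mm

x̄ = 98.41 mm, ȳ = 104.73 mm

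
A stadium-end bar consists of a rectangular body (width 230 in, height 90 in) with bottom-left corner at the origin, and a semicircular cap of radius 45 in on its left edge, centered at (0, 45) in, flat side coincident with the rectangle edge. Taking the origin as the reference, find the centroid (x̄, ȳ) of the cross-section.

x̄ = 97.14 in, ȳ = 45.00 in

rectangular body: A = 230 × 90 = 20700.00, centroid at (115.00, 45.00).
semicircular end: A = ½π·45² = 3180.86, centroid at (-19.10, 45.00).
ΣA = 23880.86 in²
ΣAx̄ = (20700.00)(115.00) + (3180.86)(-19.10) = 2319750.00 in³
ΣAȳ = (20700.00)(45.00) + (3180.86)(45.00) = 1074638.82 in³
x̄ = 2319750.00 / 23880.86 = 97.14 in
ȳ = 1074638.82 / 23880.86 = 45.00 in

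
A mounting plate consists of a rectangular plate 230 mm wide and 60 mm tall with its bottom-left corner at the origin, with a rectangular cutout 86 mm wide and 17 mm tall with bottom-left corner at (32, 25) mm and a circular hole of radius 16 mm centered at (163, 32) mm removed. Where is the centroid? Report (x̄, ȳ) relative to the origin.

plate: A = 230 × 60 = 13800.00, centroid at (115.00, 30.00).
hole 1: A = −(86 × 17) = -1462.00, centroid at (75.00, 33.50).
hole 2: A = −π·16² = -804.25, centroid at (163.00, 32.00).
ΣA = 11533.75 mm²
ΣAx̄ = (13800.00)(115.00) + (-1462.00)(75.00) + (-804.25)(163.00) = 1346257.62 mm³
ΣAȳ = (13800.00)(30.00) + (-1462.00)(33.50) + (-804.25)(32.00) = 339287.07 mm³
x̄ = 1346257.62 / 11533.75 = 116.72 mm
ȳ = 339287.07 / 11533.75 = 29.42 mm

x̄ = 116.72 mm, ȳ = 29.42 mm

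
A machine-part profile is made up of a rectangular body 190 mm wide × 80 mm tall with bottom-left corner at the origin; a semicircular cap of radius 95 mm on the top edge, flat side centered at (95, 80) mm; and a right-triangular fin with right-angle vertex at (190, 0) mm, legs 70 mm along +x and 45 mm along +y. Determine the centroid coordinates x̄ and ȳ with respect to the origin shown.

rectangular body: A = 190 × 80 = 15200.00, centroid at (95.00, 40.00).
semicircular top: A = ½π·95² = 14176.44, centroid at (95.00, 120.32).
triangular fin: A = ½·70·45 = 1575.00, centroid at (213.33, 15.00).
ΣA = 30951.44 mm²
ΣAx̄ = (15200.00)(95.00) + (14176.44)(95.00) + (1575.00)(213.33) = 3126761.50 mm³
ΣAȳ = (15200.00)(40.00) + (14176.44)(120.32) + (1575.00)(15.00) = 2337323.28 mm³
x̄ = 3126761.50 / 30951.44 = 101.02 mm
ȳ = 2337323.28 / 30951.44 = 75.52 mm

x̄ = 101.02 mm, ȳ = 75.52 mm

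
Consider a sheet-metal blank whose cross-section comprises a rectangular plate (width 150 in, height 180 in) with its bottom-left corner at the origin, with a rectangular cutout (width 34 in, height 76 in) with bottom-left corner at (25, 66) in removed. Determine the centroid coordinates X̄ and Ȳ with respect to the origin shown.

plate: A = 150 × 180 = 27000.00, centroid at (75.00, 90.00).
hole: A = −(34 × 76) = -2584.00, centroid at (42.00, 104.00).
ΣA = 24416.00 in², ΣAX̄ = 1916472.00 in³, ΣAȲ = 2161264.00 in³.
X̄ = 1916472.00/24416.00 = 78.49 in; Ȳ = 2161264.00/24416.00 = 88.52 in.

X̄ = 78.49 in, Ȳ = 88.52 in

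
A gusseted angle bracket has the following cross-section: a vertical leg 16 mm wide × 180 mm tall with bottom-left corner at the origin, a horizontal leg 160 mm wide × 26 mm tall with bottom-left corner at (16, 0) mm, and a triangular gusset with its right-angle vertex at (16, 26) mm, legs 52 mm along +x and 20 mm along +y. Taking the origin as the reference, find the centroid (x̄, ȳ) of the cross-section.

vertical leg: A = 16 × 180 = 2880.00, centroid at (8.00, 90.00).
horizontal leg: A = 160 × 26 = 4160.00, centroid at (96.00, 13.00).
gusset: A = ½·52·20 = 520.00, centroid at (33.33, 32.67).
ΣA = 7560.00 mm²
ΣAx̄ = (2880.00)(8.00) + (4160.00)(96.00) + (520.00)(33.33) = 439733.33 mm³
ΣAȳ = (2880.00)(90.00) + (4160.00)(13.00) + (520.00)(32.67) = 330266.67 mm³
x̄ = 439733.33 / 7560.00 = 58.17 mm
ȳ = 330266.67 / 7560.00 = 43.69 mm

x̄ = 58.17 mm, ȳ = 43.69 mm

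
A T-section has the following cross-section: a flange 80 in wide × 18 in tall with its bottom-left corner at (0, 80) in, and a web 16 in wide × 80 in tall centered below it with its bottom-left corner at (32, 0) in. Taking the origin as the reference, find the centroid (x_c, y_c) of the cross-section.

Part | A | x̄ᵢ | ȳᵢ | A·x̄ᵢ | A·ȳᵢ
web | 1280.00 | 40.00 | 40.00 | 51200.00 | 51200.00
flange | 1440.00 | 40.00 | 89.00 | 57600.00 | 128160.00
Σ | 2720.00 |  |  | 108800.00 | 179360.00
x_c = 108800.00 / 2720.00 = 40.00 in
y_c = 179360.00 / 2720.00 = 65.94 in

x_c = 40.00 in, y_c = 65.94 in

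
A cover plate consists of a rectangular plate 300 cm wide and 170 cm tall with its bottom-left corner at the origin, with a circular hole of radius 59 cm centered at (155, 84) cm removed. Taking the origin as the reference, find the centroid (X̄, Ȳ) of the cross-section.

X̄ = 148.64 cm, Ȳ = 85.27 cm

Part | A | x̄ᵢ | ȳᵢ | A·x̄ᵢ | A·ȳᵢ
plate | 51000.00 | 150.00 | 85.00 | 7650000.00 | 4335000.00
hole | -10935.88 | 155.00 | 84.00 | -1695062.02 | -918614.26
Σ | 40064.12 |  |  | 5954937.98 | 3416385.74
X̄ = 5954937.98 / 40064.12 = 148.64 cm
Ȳ = 3416385.74 / 40064.12 = 85.27 cm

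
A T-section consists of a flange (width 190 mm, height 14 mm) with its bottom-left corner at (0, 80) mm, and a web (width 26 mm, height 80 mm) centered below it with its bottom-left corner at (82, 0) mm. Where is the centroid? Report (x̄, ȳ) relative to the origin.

x̄ = 95.00 mm, ȳ = 66.38 mm

web: A = 26 × 80 = 2080.00, centroid at (95.00, 40.00).
flange: A = 190 × 14 = 2660.00, centroid at (95.00, 87.00).
ΣA = 4740.00 mm², ΣAx̄ = 450300.00 mm³, ΣAȳ = 314620.00 mm³.
x̄ = 450300.00/4740.00 = 95.00 mm; ȳ = 314620.00/4740.00 = 66.38 mm.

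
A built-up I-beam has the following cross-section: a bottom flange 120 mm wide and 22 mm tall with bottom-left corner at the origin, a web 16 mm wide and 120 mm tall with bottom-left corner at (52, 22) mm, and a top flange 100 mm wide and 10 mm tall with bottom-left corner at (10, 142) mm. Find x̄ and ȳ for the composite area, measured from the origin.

x̄ = 60.00 mm, ȳ = 59.98 mm

Part | A | x̄ᵢ | ȳᵢ | A·x̄ᵢ | A·ȳᵢ
bottom flange | 2640.00 | 60.00 | 11.00 | 158400.00 | 29040.00
web | 1920.00 | 60.00 | 82.00 | 115200.00 | 157440.00
top flange | 1000.00 | 60.00 | 147.00 | 60000.00 | 147000.00
Σ | 5560.00 |  |  | 333600.00 | 333480.00
x̄ = 333600.00 / 5560.00 = 60.00 mm
ȳ = 333480.00 / 5560.00 = 59.98 mm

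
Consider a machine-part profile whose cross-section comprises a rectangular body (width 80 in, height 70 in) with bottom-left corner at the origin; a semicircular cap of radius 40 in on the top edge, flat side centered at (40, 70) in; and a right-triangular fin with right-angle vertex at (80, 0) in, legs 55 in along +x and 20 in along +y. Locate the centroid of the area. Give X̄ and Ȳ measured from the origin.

X̄ = 43.70 in, Ȳ = 48.28 in

rectangular body: A = 80 × 70 = 5600.00, centroid at (40.00, 35.00).
semicircular top: A = ½π·40² = 2513.27, centroid at (40.00, 86.98).
triangular fin: A = ½·55·20 = 550.00, centroid at (98.33, 6.67).
ΣA = 8663.27 in²
ΣAX̄ = (5600.00)(40.00) + (2513.27)(40.00) + (550.00)(98.33) = 378614.30 in³
ΣAȲ = (5600.00)(35.00) + (2513.27)(86.98) + (550.00)(6.67) = 418262.52 in³
X̄ = 378614.30 / 8663.27 = 43.70 in
Ȳ = 418262.52 / 8663.27 = 48.28 in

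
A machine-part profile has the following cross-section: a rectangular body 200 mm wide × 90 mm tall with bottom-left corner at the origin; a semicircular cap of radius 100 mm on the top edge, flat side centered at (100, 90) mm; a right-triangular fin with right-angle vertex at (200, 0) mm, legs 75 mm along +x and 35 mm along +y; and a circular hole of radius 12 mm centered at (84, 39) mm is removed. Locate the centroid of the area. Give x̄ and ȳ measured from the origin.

rectangular body: A = 200 × 90 = 18000.00, centroid at (100.00, 45.00).
semicircular top: A = ½π·100² = 15707.96, centroid at (100.00, 132.44).
triangular fin: A = ½·75·35 = 1312.50, centroid at (225.00, 11.67).
hole: A = −π·12² = -452.39, centroid at (84.00, 39.00).
ΣA = 34568.07 mm², ΣAx̄ = 3628108.12 mm³, ΣAȳ = 2888052.68 mm³.
x̄ = 3628108.12/34568.07 = 104.96 mm; ȳ = 2888052.68/34568.07 = 83.55 mm.

x̄ = 104.96 mm, ȳ = 83.55 mm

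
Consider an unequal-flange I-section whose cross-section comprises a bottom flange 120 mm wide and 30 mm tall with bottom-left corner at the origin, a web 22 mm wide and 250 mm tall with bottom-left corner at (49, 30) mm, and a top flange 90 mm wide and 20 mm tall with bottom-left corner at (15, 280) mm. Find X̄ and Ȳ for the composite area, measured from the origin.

X̄ = 60.00 mm, Ȳ = 131.06 mm

bottom flange: A = 120 × 30 = 3600.00, centroid at (60.00, 15.00).
web: A = 22 × 250 = 5500.00, centroid at (60.00, 155.00).
top flange: A = 90 × 20 = 1800.00, centroid at (60.00, 290.00).
ΣA = 10900.00 mm²
ΣAX̄ = (3600.00)(60.00) + (5500.00)(60.00) + (1800.00)(60.00) = 654000.00 mm³
ΣAȲ = (3600.00)(15.00) + (5500.00)(155.00) + (1800.00)(290.00) = 1428500.00 mm³
X̄ = 654000.00 / 10900.00 = 60.00 mm
Ȳ = 1428500.00 / 10900.00 = 131.06 mm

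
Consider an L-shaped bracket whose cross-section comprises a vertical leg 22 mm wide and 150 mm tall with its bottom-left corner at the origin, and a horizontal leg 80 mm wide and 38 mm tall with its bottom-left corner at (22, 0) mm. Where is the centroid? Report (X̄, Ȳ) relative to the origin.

Part | A | x̄ᵢ | ȳᵢ | A·x̄ᵢ | A·ȳᵢ
vertical leg | 3300.00 | 11.00 | 75.00 | 36300.00 | 247500.00
horizontal leg | 3040.00 | 62.00 | 19.00 | 188480.00 | 57760.00
Σ | 6340.00 |  |  | 224780.00 | 305260.00
X̄ = 224780.00 / 6340.00 = 35.45 mm
Ȳ = 305260.00 / 6340.00 = 48.15 mm

X̄ = 35.45 mm, Ȳ = 48.15 mm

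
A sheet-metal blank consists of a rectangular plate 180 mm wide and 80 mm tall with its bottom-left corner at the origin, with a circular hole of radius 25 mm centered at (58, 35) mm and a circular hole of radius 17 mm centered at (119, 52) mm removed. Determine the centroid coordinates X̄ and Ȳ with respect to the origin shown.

X̄ = 93.17 mm, Ȳ = 39.91 mm

plate: A = 180 × 80 = 14400.00, centroid at (90.00, 40.00).
hole 1: A = −π·25² = -1963.50, centroid at (58.00, 35.00).
hole 2: A = −π·17² = -907.92, centroid at (119.00, 52.00).
ΣA = 11528.58 mm², ΣAX̄ = 1074074.75 mm³, ΣAȲ = 460065.81 mm³.
X̄ = 1074074.75/11528.58 = 93.17 mm; Ȳ = 460065.81/11528.58 = 39.91 mm.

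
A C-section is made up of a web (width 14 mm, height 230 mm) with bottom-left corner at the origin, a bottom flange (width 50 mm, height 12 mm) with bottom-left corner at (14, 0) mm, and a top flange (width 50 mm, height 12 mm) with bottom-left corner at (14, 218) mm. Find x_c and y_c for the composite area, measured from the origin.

web: A = 14 × 230 = 3220.00, centroid at (7.00, 115.00).
bottom flange: A = 50 × 12 = 600.00, centroid at (39.00, 6.00).
top flange: A = 50 × 12 = 600.00, centroid at (39.00, 224.00).
ΣA = 4420.00 mm², ΣAx_c = 69340.00 mm³, ΣAy_c = 508300.00 mm³.
x_c = 69340.00/4420.00 = 15.69 mm; y_c = 508300.00/4420.00 = 115.00 mm.

x_c = 15.69 mm, y_c = 115.00 mm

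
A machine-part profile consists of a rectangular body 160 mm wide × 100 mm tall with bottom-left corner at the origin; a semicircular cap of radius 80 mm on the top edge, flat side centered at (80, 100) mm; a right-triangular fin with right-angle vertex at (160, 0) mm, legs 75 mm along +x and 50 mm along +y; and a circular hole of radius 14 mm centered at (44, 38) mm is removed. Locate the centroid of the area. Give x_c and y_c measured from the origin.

rectangular body: A = 160 × 100 = 16000.00, centroid at (80.00, 50.00).
semicircular top: A = ½π·80² = 10053.10, centroid at (80.00, 133.95).
triangular fin: A = ½·75·50 = 1875.00, centroid at (185.00, 16.67).
hole: A = −π·14² = -615.75, centroid at (44.00, 38.00).
ΣA = 27312.34 mm²
ΣAx_c = (16000.00)(80.00) + (10053.10)(80.00) + (1875.00)(185.00) + (-615.75)(44.00) = 2404029.62 mm³
ΣAy_c = (16000.00)(50.00) + (10053.10)(133.95) + (1875.00)(16.67) + (-615.75)(38.00) = 2154494.40 mm³
x_c = 2404029.62 / 27312.34 = 88.02 mm
y_c = 2154494.40 / 27312.34 = 78.88 mm

x_c = 88.02 mm, y_c = 78.88 mm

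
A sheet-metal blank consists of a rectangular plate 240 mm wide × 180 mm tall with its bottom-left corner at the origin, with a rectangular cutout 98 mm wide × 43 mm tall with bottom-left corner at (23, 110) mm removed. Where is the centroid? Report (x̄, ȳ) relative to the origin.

Part | A | x̄ᵢ | ȳᵢ | A·x̄ᵢ | A·ȳᵢ
plate | 43200.00 | 120.00 | 90.00 | 5184000.00 | 3888000.00
hole | -4214.00 | 72.00 | 131.50 | -303408.00 | -554141.00
Σ | 38986.00 |  |  | 4880592.00 | 3333859.00
x̄ = 4880592.00 / 38986.00 = 125.19 mm
ȳ = 3333859.00 / 38986.00 = 85.51 mm

x̄ = 125.19 mm, ȳ = 85.51 mm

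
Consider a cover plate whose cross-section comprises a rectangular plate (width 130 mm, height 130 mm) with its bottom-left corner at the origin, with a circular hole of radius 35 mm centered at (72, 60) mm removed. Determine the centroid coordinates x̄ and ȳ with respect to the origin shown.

x̄ = 62.94 mm, ȳ = 66.47 mm

Part | A | x̄ᵢ | ȳᵢ | A·x̄ᵢ | A·ȳᵢ
plate | 16900.00 | 65.00 | 65.00 | 1098500.00 | 1098500.00
hole | -3848.45 | 72.00 | 60.00 | -277088.47 | -230907.06
Σ | 13051.55 |  |  | 821411.53 | 867592.94
x̄ = 821411.53 / 13051.55 = 62.94 mm
ȳ = 867592.94 / 13051.55 = 66.47 mm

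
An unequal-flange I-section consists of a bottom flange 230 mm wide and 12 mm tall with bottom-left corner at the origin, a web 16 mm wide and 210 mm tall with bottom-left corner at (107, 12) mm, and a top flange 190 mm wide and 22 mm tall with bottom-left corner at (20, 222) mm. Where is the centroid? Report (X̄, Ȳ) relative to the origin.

bottom flange: A = 230 × 12 = 2760.00, centroid at (115.00, 6.00).
web: A = 16 × 210 = 3360.00, centroid at (115.00, 117.00).
top flange: A = 190 × 22 = 4180.00, centroid at (115.00, 233.00).
ΣA = 10300.00 mm²
ΣAX̄ = (2760.00)(115.00) + (3360.00)(115.00) + (4180.00)(115.00) = 1184500.00 mm³
ΣAȲ = (2760.00)(6.00) + (3360.00)(117.00) + (4180.00)(233.00) = 1383620.00 mm³
X̄ = 1184500.00 / 10300.00 = 115.00 mm
Ȳ = 1383620.00 / 10300.00 = 134.33 mm

X̄ = 115.00 mm, Ȳ = 134.33 mm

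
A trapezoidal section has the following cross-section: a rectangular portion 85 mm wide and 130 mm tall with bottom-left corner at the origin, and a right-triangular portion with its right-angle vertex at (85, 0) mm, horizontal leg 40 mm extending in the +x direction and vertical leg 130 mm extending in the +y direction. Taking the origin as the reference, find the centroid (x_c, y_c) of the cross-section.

Part | A | x̄ᵢ | ȳᵢ | A·x̄ᵢ | A·ȳᵢ
rectangular portion | 11050.00 | 42.50 | 65.00 | 469625.00 | 718250.00
triangular portion | 2600.00 | 98.33 | 43.33 | 255666.67 | 112666.67
Σ | 13650.00 |  |  | 725291.67 | 830916.67
x_c = 725291.67 / 13650.00 = 53.13 mm
y_c = 830916.67 / 13650.00 = 60.87 mm

x_c = 53.13 mm, y_c = 60.87 mm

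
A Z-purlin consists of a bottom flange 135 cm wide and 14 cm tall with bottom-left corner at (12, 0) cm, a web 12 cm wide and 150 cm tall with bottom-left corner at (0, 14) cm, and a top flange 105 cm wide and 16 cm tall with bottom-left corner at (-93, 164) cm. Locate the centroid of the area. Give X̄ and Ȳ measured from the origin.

X̄ = 17.32 cm, Ȳ = 86.11 cm

bottom flange: A = 135 × 14 = 1890.00, centroid at (79.50, 7.00).
web: A = 12 × 150 = 1800.00, centroid at (6.00, 89.00).
top flange: A = 105 × 16 = 1680.00, centroid at (-40.50, 172.00).
ΣA = 5370.00 cm², ΣAX̄ = 93015.00 cm³, ΣAȲ = 462390.00 cm³.
X̄ = 93015.00/5370.00 = 17.32 cm; Ȳ = 462390.00/5370.00 = 86.11 cm.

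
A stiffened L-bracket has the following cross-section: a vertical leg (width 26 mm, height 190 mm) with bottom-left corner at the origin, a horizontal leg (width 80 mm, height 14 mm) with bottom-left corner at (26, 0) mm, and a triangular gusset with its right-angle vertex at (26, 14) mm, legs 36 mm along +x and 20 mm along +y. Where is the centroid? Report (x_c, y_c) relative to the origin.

vertical leg: A = 26 × 190 = 4940.00, centroid at (13.00, 95.00).
horizontal leg: A = 80 × 14 = 1120.00, centroid at (66.00, 7.00).
gusset: A = ½·36·20 = 360.00, centroid at (38.00, 20.67).
ΣA = 6420.00 mm²
ΣAx_c = (4940.00)(13.00) + (1120.00)(66.00) + (360.00)(38.00) = 151820.00 mm³
ΣAy_c = (4940.00)(95.00) + (1120.00)(7.00) + (360.00)(20.67) = 484580.00 mm³
x_c = 151820.00 / 6420.00 = 23.65 mm
y_c = 484580.00 / 6420.00 = 75.48 mm

x_c = 23.65 mm, y_c = 75.48 mm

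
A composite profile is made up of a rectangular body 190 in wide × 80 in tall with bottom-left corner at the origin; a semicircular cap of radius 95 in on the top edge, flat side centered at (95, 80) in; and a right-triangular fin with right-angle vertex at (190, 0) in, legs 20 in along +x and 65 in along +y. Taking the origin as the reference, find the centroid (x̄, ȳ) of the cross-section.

rectangular body: A = 190 × 80 = 15200.00, centroid at (95.00, 40.00).
semicircular top: A = ½π·95² = 14176.44, centroid at (95.00, 120.32).
triangular fin: A = ½·20·65 = 650.00, centroid at (196.67, 21.67).
ΣA = 30026.44 in²
ΣAx̄ = (15200.00)(95.00) + (14176.44)(95.00) + (650.00)(196.67) = 2918594.83 in³
ΣAȳ = (15200.00)(40.00) + (14176.44)(120.32) + (650.00)(21.67) = 2327781.61 in³
x̄ = 2918594.83 / 30026.44 = 97.20 in
ȳ = 2327781.61 / 30026.44 = 77.52 in

x̄ = 97.20 in, ȳ = 77.52 in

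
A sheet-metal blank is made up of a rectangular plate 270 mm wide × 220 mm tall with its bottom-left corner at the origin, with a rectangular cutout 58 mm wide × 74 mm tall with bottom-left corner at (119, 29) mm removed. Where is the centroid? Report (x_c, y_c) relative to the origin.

x_c = 133.99 mm, y_c = 113.43 mm

plate: A = 270 × 220 = 59400.00, centroid at (135.00, 110.00).
hole: A = −(58 × 74) = -4292.00, centroid at (148.00, 66.00).
ΣA = 55108.00 mm², ΣAx_c = 7383784.00 mm³, ΣAy_c = 6250728.00 mm³.
x_c = 7383784.00/55108.00 = 133.99 mm; y_c = 6250728.00/55108.00 = 113.43 mm.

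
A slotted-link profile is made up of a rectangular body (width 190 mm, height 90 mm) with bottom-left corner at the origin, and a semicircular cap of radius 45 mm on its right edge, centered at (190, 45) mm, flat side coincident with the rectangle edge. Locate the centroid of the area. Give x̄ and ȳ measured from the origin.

rectangular body: A = 190 × 90 = 17100.00, centroid at (95.00, 45.00).
semicircular end: A = ½π·45² = 3180.86, centroid at (209.10, 45.00).
ΣA = 20280.86 mm²
ΣAx̄ = (17100.00)(95.00) + (3180.86)(209.10) = 2289613.89 mm³
ΣAȳ = (17100.00)(45.00) + (3180.86)(45.00) = 912638.82 mm³
x̄ = 2289613.89 / 20280.86 = 112.90 mm
ȳ = 912638.82 / 20280.86 = 45.00 mm

x̄ = 112.90 mm, ȳ = 45.00 mm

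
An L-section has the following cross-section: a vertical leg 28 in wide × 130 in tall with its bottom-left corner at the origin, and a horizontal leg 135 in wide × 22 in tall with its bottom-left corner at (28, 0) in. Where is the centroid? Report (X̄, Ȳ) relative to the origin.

X̄ = 50.62 in, Ȳ = 40.74 in

vertical leg: A = 28 × 130 = 3640.00, centroid at (14.00, 65.00).
horizontal leg: A = 135 × 22 = 2970.00, centroid at (95.50, 11.00).
ΣA = 6610.00 in²
ΣAX̄ = (3640.00)(14.00) + (2970.00)(95.50) = 334595.00 in³
ΣAȲ = (3640.00)(65.00) + (2970.00)(11.00) = 269270.00 in³
X̄ = 334595.00 / 6610.00 = 50.62 in
Ȳ = 269270.00 / 6610.00 = 40.74 in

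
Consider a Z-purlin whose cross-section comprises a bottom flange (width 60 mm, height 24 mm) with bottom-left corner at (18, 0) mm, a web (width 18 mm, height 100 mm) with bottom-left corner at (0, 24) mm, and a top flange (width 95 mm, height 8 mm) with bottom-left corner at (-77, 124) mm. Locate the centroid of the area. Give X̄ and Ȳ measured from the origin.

X̄ = 15.72 mm, Ȳ = 61.94 mm

Part | A | x̄ᵢ | ȳᵢ | A·x̄ᵢ | A·ȳᵢ
bottom flange | 1440.00 | 48.00 | 12.00 | 69120.00 | 17280.00
web | 1800.00 | 9.00 | 74.00 | 16200.00 | 133200.00
top flange | 760.00 | -29.50 | 128.00 | -22420.00 | 97280.00
Σ | 4000.00 |  |  | 62900.00 | 247760.00
X̄ = 62900.00 / 4000.00 = 15.72 mm
Ȳ = 247760.00 / 4000.00 = 61.94 mm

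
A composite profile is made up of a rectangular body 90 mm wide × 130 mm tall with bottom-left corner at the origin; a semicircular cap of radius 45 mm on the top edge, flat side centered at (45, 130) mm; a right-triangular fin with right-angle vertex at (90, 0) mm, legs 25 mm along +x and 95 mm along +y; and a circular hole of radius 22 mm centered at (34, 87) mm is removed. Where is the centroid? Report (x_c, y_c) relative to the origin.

rectangular body: A = 90 × 130 = 11700.00, centroid at (45.00, 65.00).
semicircular top: A = ½π·45² = 3180.86, centroid at (45.00, 149.10).
triangular fin: A = ½·25·95 = 1187.50, centroid at (98.33, 31.67).
hole: A = −π·22² = -1520.53, centroid at (34.00, 87.00).
ΣA = 14547.83 mm²
ΣAx_c = (11700.00)(45.00) + (3180.86)(45.00) + (1187.50)(98.33) + (-1520.53)(34.00) = 734711.60 mm³
ΣAy_c = (11700.00)(65.00) + (3180.86)(149.10) + (1187.50)(31.67) + (-1520.53)(87.00) = 1140080.12 mm³
x_c = 734711.60 / 14547.83 = 50.50 mm
y_c = 1140080.12 / 14547.83 = 78.37 mm

x_c = 50.50 mm, y_c = 78.37 mm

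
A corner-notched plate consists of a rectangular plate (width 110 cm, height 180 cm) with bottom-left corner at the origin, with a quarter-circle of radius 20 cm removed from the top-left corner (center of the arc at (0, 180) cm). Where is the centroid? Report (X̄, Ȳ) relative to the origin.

plate: A = 110 × 180 = 19800.00, centroid at (55.00, 90.00).
removed quarter-circle: A = −¼π·20² = -314.16, centroid at (8.49, 171.51).
ΣA = 19485.84 cm², ΣAX̄ = 1086333.33 cm³, ΣAȲ = 1728118.00 cm³.
X̄ = 1086333.33/19485.84 = 55.75 cm; Ȳ = 1728118.00/19485.84 = 88.69 cm.

X̄ = 55.75 cm, Ȳ = 88.69 cm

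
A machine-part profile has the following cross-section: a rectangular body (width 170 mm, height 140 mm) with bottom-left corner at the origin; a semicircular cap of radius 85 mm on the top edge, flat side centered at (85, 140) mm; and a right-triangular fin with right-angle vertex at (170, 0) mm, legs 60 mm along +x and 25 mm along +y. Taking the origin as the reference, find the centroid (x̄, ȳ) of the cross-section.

rectangular body: A = 170 × 140 = 23800.00, centroid at (85.00, 70.00).
semicircular top: A = ½π·85² = 11349.00, centroid at (85.00, 176.08).
triangular fin: A = ½·60·25 = 750.00, centroid at (190.00, 8.33).
ΣA = 35899.00 mm², ΣAx̄ = 3130165.29 mm³, ΣAȳ = 3670527.15 mm³.
x̄ = 3130165.29/35899.00 = 87.19 mm; ȳ = 3670527.15/35899.00 = 102.25 mm.

x̄ = 87.19 mm, ȳ = 102.25 mm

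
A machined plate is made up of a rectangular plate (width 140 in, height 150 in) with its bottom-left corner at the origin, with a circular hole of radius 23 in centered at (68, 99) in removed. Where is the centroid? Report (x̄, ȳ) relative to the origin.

x̄ = 70.17 in, ȳ = 72.94 in

plate: A = 140 × 150 = 21000.00, centroid at (70.00, 75.00).
hole: A = −π·23² = -1661.90, centroid at (68.00, 99.00).
ΣA = 19338.10 in²
ΣAx̄ = (21000.00)(70.00) + (-1661.90)(68.00) = 1356990.63 in³
ΣAȳ = (21000.00)(75.00) + (-1661.90)(99.00) = 1410471.65 in³
x̄ = 1356990.63 / 19338.10 = 70.17 in
ȳ = 1410471.65 / 19338.10 = 72.94 in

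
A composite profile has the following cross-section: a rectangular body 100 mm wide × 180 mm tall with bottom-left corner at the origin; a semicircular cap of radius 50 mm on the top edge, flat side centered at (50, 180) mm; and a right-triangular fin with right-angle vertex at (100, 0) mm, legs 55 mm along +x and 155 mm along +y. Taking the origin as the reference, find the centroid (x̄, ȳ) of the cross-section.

x̄ = 61.12 mm, ȳ = 100.44 mm

rectangular body: A = 100 × 180 = 18000.00, centroid at (50.00, 90.00).
semicircular top: A = ½π·50² = 3926.99, centroid at (50.00, 201.22).
triangular fin: A = ½·55·155 = 4262.50, centroid at (118.33, 51.67).
ΣA = 26189.49 mm²
ΣAx̄ = (18000.00)(50.00) + (3926.99)(50.00) + (4262.50)(118.33) = 1600745.37 mm³
ΣAȳ = (18000.00)(90.00) + (3926.99)(201.22) + (4262.50)(51.67) = 2630420.85 mm³
x̄ = 1600745.37 / 26189.49 = 61.12 mm
ȳ = 2630420.85 / 26189.49 = 100.44 mm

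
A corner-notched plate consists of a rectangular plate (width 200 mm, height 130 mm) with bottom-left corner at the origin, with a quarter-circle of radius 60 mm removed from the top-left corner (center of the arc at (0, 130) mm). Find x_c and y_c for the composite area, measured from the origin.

x_c = 109.09 mm, y_c = 60.18 mm

Part | A | x̄ᵢ | ȳᵢ | A·x̄ᵢ | A·ȳᵢ
plate | 26000.00 | 100.00 | 65.00 | 2600000.00 | 1690000.00
removed quarter-circle | -2827.43 | 25.46 | 104.54 | -72000.00 | -295566.34
Σ | 23172.57 |  |  | 2528000.00 | 1394433.66
x_c = 2528000.00 / 23172.57 = 109.09 mm
y_c = 1394433.66 / 23172.57 = 60.18 mm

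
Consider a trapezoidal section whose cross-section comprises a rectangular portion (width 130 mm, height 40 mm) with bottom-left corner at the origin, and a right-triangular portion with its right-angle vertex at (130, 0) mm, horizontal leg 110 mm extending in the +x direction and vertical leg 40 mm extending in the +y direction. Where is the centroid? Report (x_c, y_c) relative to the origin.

rectangular portion: A = 130 × 40 = 5200.00, centroid at (65.00, 20.00).
triangular portion: A = ½·110·40 = 2200.00, centroid at (166.67, 13.33).
ΣA = 7400.00 mm², ΣAx_c = 704666.67 mm³, ΣAy_c = 133333.33 mm³.
x_c = 704666.67/7400.00 = 95.23 mm; y_c = 133333.33/7400.00 = 18.02 mm.

x_c = 95.23 mm, y_c = 18.02 mm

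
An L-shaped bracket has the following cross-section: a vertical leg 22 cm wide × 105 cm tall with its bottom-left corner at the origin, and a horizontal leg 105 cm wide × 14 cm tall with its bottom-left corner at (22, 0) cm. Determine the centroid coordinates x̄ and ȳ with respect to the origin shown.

Part | A | x̄ᵢ | ȳᵢ | A·x̄ᵢ | A·ȳᵢ
vertical leg | 2310.00 | 11.00 | 52.50 | 25410.00 | 121275.00
horizontal leg | 1470.00 | 74.50 | 7.00 | 109515.00 | 10290.00
Σ | 3780.00 |  |  | 134925.00 | 131565.00
x̄ = 134925.00 / 3780.00 = 35.69 cm
ȳ = 131565.00 / 3780.00 = 34.81 cm

x̄ = 35.69 cm, ȳ = 34.81 cm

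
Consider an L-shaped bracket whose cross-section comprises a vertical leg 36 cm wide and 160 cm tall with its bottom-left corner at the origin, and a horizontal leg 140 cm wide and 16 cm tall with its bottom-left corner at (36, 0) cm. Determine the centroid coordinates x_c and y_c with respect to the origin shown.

x_c = 42.64 cm, y_c = 59.84 cm

vertical leg: A = 36 × 160 = 5760.00, centroid at (18.00, 80.00).
horizontal leg: A = 140 × 16 = 2240.00, centroid at (106.00, 8.00).
ΣA = 8000.00 cm²
ΣAx_c = (5760.00)(18.00) + (2240.00)(106.00) = 341120.00 cm³
ΣAy_c = (5760.00)(80.00) + (2240.00)(8.00) = 478720.00 cm³
x_c = 341120.00 / 8000.00 = 42.64 cm
y_c = 478720.00 / 8000.00 = 59.84 cm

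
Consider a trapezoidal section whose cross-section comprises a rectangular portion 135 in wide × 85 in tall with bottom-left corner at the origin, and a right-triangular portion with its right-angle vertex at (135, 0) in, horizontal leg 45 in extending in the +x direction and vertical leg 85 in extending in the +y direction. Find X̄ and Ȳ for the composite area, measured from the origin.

rectangular portion: A = 135 × 85 = 11475.00, centroid at (67.50, 42.50).
triangular portion: A = ½·45·85 = 1912.50, centroid at (150.00, 28.33).
ΣA = 13387.50 in²
ΣAX̄ = (11475.00)(67.50) + (1912.50)(150.00) = 1061437.50 in³
ΣAȲ = (11475.00)(42.50) + (1912.50)(28.33) = 541875.00 in³
X̄ = 1061437.50 / 13387.50 = 79.29 in
Ȳ = 541875.00 / 13387.50 = 40.48 in

X̄ = 79.29 in, Ȳ = 40.48 in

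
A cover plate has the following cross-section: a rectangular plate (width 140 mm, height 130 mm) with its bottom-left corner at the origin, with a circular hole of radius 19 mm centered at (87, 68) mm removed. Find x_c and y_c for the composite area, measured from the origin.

x_c = 68.87 mm, y_c = 64.80 mm

Part | A | x̄ᵢ | ȳᵢ | A·x̄ᵢ | A·ȳᵢ
plate | 18200.00 | 70.00 | 65.00 | 1274000.00 | 1183000.00
hole | -1134.11 | 87.00 | 68.00 | -98668.00 | -77119.82
Σ | 17065.89 |  |  | 1175332.00 | 1105880.18
x_c = 1175332.00 / 17065.89 = 68.87 mm
y_c = 1105880.18 / 17065.89 = 64.80 mm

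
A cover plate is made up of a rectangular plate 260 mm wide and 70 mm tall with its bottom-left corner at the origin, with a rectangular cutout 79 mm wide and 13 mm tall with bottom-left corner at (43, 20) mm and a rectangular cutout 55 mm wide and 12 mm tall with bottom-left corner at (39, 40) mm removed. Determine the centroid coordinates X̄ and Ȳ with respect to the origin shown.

X̄ = 135.49 mm, Ȳ = 35.09 mm

plate: A = 260 × 70 = 18200.00, centroid at (130.00, 35.00).
hole 1: A = −(79 × 13) = -1027.00, centroid at (82.50, 26.50).
hole 2: A = −(55 × 12) = -660.00, centroid at (66.50, 46.00).
ΣA = 16513.00 mm², ΣAX̄ = 2237382.50 mm³, ΣAȲ = 579424.50 mm³.
X̄ = 2237382.50/16513.00 = 135.49 mm; Ȳ = 579424.50/16513.00 = 35.09 mm.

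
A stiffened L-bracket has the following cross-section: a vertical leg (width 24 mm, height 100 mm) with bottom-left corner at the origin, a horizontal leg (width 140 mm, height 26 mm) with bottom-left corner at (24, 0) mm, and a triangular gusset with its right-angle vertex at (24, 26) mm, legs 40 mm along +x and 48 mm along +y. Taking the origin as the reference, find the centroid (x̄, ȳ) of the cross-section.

Part | A | x̄ᵢ | ȳᵢ | A·x̄ᵢ | A·ȳᵢ
vertical leg | 2400.00 | 12.00 | 50.00 | 28800.00 | 120000.00
horizontal leg | 3640.00 | 94.00 | 13.00 | 342160.00 | 47320.00
gusset | 960.00 | 37.33 | 42.00 | 35840.00 | 40320.00
Σ | 7000.00 |  |  | 406800.00 | 207640.00
x̄ = 406800.00 / 7000.00 = 58.11 mm
ȳ = 207640.00 / 7000.00 = 29.66 mm

x̄ = 58.11 mm, ȳ = 29.66 mm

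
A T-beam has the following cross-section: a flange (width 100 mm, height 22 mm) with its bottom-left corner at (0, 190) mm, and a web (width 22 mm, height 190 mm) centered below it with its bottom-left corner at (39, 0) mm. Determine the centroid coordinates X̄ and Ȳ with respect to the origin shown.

web: A = 22 × 190 = 4180.00, centroid at (50.00, 95.00).
flange: A = 100 × 22 = 2200.00, centroid at (50.00, 201.00).
ΣA = 6380.00 mm², ΣAX̄ = 319000.00 mm³, ΣAȲ = 839300.00 mm³.
X̄ = 319000.00/6380.00 = 50.00 mm; Ȳ = 839300.00/6380.00 = 131.55 mm.

X̄ = 50.00 mm, Ȳ = 131.55 mm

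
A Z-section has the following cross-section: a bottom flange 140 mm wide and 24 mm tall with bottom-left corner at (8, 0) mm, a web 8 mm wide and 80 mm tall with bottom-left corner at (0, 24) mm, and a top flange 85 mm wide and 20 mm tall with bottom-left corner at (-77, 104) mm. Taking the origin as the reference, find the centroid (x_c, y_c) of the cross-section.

x_c = 36.14 mm, y_c = 48.26 mm

bottom flange: A = 140 × 24 = 3360.00, centroid at (78.00, 12.00).
web: A = 8 × 80 = 640.00, centroid at (4.00, 64.00).
top flange: A = 85 × 20 = 1700.00, centroid at (-34.50, 114.00).
ΣA = 5700.00 mm², ΣAx_c = 205990.00 mm³, ΣAy_c = 275080.00 mm³.
x_c = 205990.00/5700.00 = 36.14 mm; y_c = 275080.00/5700.00 = 48.26 mm.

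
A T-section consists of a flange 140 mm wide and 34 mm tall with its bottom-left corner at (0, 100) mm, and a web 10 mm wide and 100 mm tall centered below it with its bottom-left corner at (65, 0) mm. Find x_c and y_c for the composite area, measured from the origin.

x_c = 70.00 mm, y_c = 105.37 mm

Part | A | x̄ᵢ | ȳᵢ | A·x̄ᵢ | A·ȳᵢ
web | 1000.00 | 70.00 | 50.00 | 70000.00 | 50000.00
flange | 4760.00 | 70.00 | 117.00 | 333200.00 | 556920.00
Σ | 5760.00 |  |  | 403200.00 | 606920.00
x_c = 403200.00 / 5760.00 = 70.00 mm
y_c = 606920.00 / 5760.00 = 105.37 mm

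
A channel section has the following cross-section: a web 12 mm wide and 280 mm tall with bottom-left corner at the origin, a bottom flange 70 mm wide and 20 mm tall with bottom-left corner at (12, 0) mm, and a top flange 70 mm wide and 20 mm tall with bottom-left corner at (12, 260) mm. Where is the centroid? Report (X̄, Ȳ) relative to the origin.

X̄ = 24.64 mm, Ȳ = 140.00 mm

web: A = 12 × 280 = 3360.00, centroid at (6.00, 140.00).
bottom flange: A = 70 × 20 = 1400.00, centroid at (47.00, 10.00).
top flange: A = 70 × 20 = 1400.00, centroid at (47.00, 270.00).
ΣA = 6160.00 mm², ΣAX̄ = 151760.00 mm³, ΣAȲ = 862400.00 mm³.
X̄ = 151760.00/6160.00 = 24.64 mm; Ȳ = 862400.00/6160.00 = 140.00 mm.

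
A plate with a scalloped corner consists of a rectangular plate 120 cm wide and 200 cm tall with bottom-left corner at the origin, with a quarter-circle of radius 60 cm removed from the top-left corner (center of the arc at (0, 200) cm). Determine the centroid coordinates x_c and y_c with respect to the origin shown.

x_c = 64.61 cm, y_c = 90.05 cm

plate: A = 120 × 200 = 24000.00, centroid at (60.00, 100.00).
removed quarter-circle: A = −¼π·60² = -2827.43, centroid at (25.46, 174.54).
ΣA = 21172.57 cm², ΣAx_c = 1368000.00 cm³, ΣAy_c = 1906513.32 cm³.
x_c = 1368000.00/21172.57 = 64.61 cm; y_c = 1906513.32/21172.57 = 90.05 cm.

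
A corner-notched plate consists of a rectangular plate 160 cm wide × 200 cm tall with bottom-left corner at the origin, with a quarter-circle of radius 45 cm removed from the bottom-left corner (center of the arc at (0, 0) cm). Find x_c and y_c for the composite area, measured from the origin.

x_c = 83.19 cm, y_c = 104.23 cm

plate: A = 160 × 200 = 32000.00, centroid at (80.00, 100.00).
removed quarter-circle: A = −¼π·45² = -1590.43, centroid at (19.10, 19.10).
ΣA = 30409.57 cm²
ΣAx_c = (32000.00)(80.00) + (-1590.43)(19.10) = 2529625.00 cm³
ΣAy_c = (32000.00)(100.00) + (-1590.43)(19.10) = 3169625.00 cm³
x_c = 2529625.00 / 30409.57 = 83.19 cm
y_c = 3169625.00 / 30409.57 = 104.23 cm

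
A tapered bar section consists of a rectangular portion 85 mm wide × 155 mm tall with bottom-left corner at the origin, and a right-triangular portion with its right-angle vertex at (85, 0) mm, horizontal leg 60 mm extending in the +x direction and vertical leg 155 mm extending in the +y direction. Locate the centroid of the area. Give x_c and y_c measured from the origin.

rectangular portion: A = 85 × 155 = 13175.00, centroid at (42.50, 77.50).
triangular portion: A = ½·60·155 = 4650.00, centroid at (105.00, 51.67).
ΣA = 17825.00 mm², ΣAx_c = 1048187.50 mm³, ΣAy_c = 1261312.50 mm³.
x_c = 1048187.50/17825.00 = 58.80 mm; y_c = 1261312.50/17825.00 = 70.76 mm.

x_c = 58.80 mm, y_c = 70.76 mm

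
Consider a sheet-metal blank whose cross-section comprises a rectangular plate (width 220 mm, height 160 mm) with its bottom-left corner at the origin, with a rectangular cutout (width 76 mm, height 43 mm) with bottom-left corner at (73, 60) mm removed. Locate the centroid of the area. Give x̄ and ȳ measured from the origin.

x̄ = 109.90 mm, ȳ = 79.85 mm

plate: A = 220 × 160 = 35200.00, centroid at (110.00, 80.00).
hole: A = −(76 × 43) = -3268.00, centroid at (111.00, 81.50).
ΣA = 31932.00 mm², ΣAx̄ = 3509252.00 mm³, ΣAȳ = 2549658.00 mm³.
x̄ = 3509252.00/31932.00 = 109.90 mm; ȳ = 2549658.00/31932.00 = 79.85 mm.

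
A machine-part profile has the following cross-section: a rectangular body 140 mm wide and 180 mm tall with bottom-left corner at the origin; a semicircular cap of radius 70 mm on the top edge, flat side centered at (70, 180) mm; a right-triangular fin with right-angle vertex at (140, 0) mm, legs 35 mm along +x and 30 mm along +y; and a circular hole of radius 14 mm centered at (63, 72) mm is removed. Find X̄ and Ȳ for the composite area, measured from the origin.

X̄ = 71.44 mm, Ȳ = 117.14 mm

Part | A | x̄ᵢ | ȳᵢ | A·x̄ᵢ | A·ȳᵢ
rectangular body | 25200.00 | 70.00 | 90.00 | 1764000.00 | 2268000.00
semicircular top | 7696.90 | 70.00 | 209.71 | 538783.14 | 1614109.03
triangular fin | 525.00 | 151.67 | 10.00 | 79625.00 | 5250.00
hole | -615.75 | 63.00 | 72.00 | -38792.39 | -44334.16
Σ | 32806.15 |  |  | 2343615.75 | 3843024.87
X̄ = 2343615.75 / 32806.15 = 71.44 mm
Ȳ = 3843024.87 / 32806.15 = 117.14 mm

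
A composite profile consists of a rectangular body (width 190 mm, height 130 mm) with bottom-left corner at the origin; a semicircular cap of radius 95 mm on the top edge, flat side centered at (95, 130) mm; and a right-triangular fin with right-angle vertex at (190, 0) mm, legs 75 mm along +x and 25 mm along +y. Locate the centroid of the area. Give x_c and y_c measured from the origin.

rectangular body: A = 190 × 130 = 24700.00, centroid at (95.00, 65.00).
semicircular top: A = ½π·95² = 14176.44, centroid at (95.00, 170.32).
triangular fin: A = ½·75·25 = 937.50, centroid at (215.00, 8.33).
ΣA = 39813.94 mm², ΣAx_c = 3894824.00 mm³, ΣAy_c = 4027832.62 mm³.
x_c = 3894824.00/39813.94 = 97.83 mm; y_c = 4027832.62/39813.94 = 101.17 mm.

x_c = 97.83 mm, y_c = 101.17 mm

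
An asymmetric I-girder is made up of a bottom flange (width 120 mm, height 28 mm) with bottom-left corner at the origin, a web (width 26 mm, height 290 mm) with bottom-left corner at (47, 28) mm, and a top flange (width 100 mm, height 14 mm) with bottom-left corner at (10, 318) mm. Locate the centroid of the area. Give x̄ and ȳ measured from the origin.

bottom flange: A = 120 × 28 = 3360.00, centroid at (60.00, 14.00).
web: A = 26 × 290 = 7540.00, centroid at (60.00, 173.00).
top flange: A = 100 × 14 = 1400.00, centroid at (60.00, 325.00).
ΣA = 12300.00 mm², ΣAx̄ = 738000.00 mm³, ΣAȳ = 1806460.00 mm³.
x̄ = 738000.00/12300.00 = 60.00 mm; ȳ = 1806460.00/12300.00 = 146.87 mm.

x̄ = 60.00 mm, ȳ = 146.87 mm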